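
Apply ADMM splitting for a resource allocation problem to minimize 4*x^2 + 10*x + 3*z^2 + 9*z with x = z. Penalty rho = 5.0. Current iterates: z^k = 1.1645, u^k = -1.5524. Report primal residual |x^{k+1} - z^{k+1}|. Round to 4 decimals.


ADMM iteration with rho = 5.0, z^k = 1.1645, u^k = -1.5524
Step 1: x-update.
Minimize 4*x^2 + 10*x + (5.0/2)*(x - 1.1645 - 1.5524)^2
FOC: (2*4 + 5.0)*x = -10 + 5.0*(1.1645 + 1.5524)
x^{k+1} = 0.2757
Step 2: z-update.
Minimize 3*z^2 + 9*z + (5.0/2)*(0.2757 - z - 1.5524)^2
FOC: (2*3 + 5.0)*z = -9 + 5.0*(0.2757 - 1.5524)
z^{k+1} = -1.3985
Step 3: u-update.
u^{k+1} = -1.5524 + 0.2757 + 1.3985 = 0.1218
Step 4: Primal residual = |0.2757 + 1.3985| = 1.6742


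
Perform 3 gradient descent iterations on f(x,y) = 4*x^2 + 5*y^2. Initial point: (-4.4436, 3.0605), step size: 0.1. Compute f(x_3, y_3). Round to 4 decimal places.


Gradient descent on f(x,y) = 4*x^2 + 5*y^2.
Starting point: (-4.4436, 3.0605), alpha = 0.1
Step 1: grad_x = 2*4*-4.4436 = -35.5488, grad_y = 2*5*3.0605 = 30.605
  x_1 = -4.4436 - 0.1*-35.5488 = -0.8887
  y_1 = 3.0605 - 0.1*30.605 = -0.0
Step 2: grad_x = 2*4*-0.8887 = -7.1098, grad_y = 2*5*-0.0 = -0.0
  x_2 = -0.8887 - 0.1*-7.1098 = -0.1777
  y_2 = -0.0 - 0.1*-0.0 = 0.0
Step 3: grad_x = 2*4*-0.1777 = -1.422, grad_y = 2*5*0.0 = 0.0
  x_3 = -0.1777 - 0.1*-1.422 = -0.0355
  y_3 = 0.0 - 0.1*0.0 = 0.0
f(-0.0355, 0.0) = 4*(-0.0355)^2 + 5*0.0^2 = 0.0051


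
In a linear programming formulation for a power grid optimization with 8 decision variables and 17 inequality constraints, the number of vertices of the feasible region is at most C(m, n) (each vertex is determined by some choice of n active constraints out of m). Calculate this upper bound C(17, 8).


Each vertex corresponds to some choice of n active constraints out of m, so the number of vertices is at most C(m, n) = m! / (n!(m-n)!).
m = 17, n = 8
Numerator: 17 * 16 * 15 * 14 * 13 * 12 * 11 * 10
Denominator: 8! = 40320
C(17, 8) = 24310


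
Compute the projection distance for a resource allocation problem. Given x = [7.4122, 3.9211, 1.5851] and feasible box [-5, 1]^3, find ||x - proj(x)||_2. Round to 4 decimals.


Project each component onto [-5, 1].
clip(7.4122) = 1.0, clip(3.9211) = 1.0, clip(1.5851) = 1.0
Projection = [1.0, 1.0, 1.0]
Squared diffs: [41.1163, 8.5328, 0.3423]
Distance = sqrt(49.9914) = 7.0705


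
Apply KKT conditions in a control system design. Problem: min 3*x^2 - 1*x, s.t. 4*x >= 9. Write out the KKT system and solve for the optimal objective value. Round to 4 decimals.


Step 1: Try lambda = 0 (constraint inactive).
x_unc = 1/(2*3) = 0.1667
Check: 4*0.1667 = 0.6668 < 9 -- violated!
Step 2: Constraint must be active: 4*x = 9
x* = 9/4 = 2.25
lambda = (2*3*2.25 - 1)/4 = 3.125
Step 3: Compute optimal value.
f(x*) = 3*2.25^2 - 1*2.25 = 12.9375


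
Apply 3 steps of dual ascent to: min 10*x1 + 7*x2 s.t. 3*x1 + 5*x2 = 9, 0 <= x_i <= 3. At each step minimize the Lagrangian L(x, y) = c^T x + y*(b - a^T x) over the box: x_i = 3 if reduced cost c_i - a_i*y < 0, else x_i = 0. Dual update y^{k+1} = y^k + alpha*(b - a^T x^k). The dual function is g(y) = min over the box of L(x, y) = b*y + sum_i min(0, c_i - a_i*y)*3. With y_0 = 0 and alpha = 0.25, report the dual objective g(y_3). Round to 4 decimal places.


Dual ascent for LP: min 10*x1 + 7*x2, 3*x1 + 5*x2 = 9, 0 <= x_i <= 3
Step 1: y^k = 0.0, reduced costs: (10.0, 7.0)
  x^k = (0.0, 0.0), subgradient = b - a^T x = 9.0
  y^{k+1} = 0.0 + 0.25*9.0 = 2.25
Step 2: y^k = 2.25, reduced costs: (3.25, -4.25)
  x^k = (0.0, 3.0), subgradient = b - a^T x = -6.0
  y^{k+1} = 2.25 + 0.25*-6.0 = 0.75
Step 3: y^k = 0.75, reduced costs: (7.75, 3.25)
  x^k = (0.0, 0.0), subgradient = b - a^T x = 9.0
  y^{k+1} = 0.75 + 0.25*9.0 = 3.0
Dual objective at y_3 = 3.0: reduced costs (1.0, -8.0), box minimizer x = (0.0, 3.0)
g(y_3) = b*y + (c1 - a1*y)*x1 + (c2 - a2*y)*x2 = 9*3.0 + 1.0*0.0 + (-8.0)*3.0 = 27.0 + 0.0 - 24.0 = 3.0


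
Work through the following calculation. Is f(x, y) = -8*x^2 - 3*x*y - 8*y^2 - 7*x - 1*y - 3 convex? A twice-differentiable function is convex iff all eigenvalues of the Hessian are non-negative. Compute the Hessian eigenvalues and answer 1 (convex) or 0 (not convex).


The Hessian of f(x,y) = -8*x^2 - 3*x*y - 8*y^2 - 7*x - 1*y - 3 is:
H = [[-16, -3], [-3, -16]]
Trace = -16 - 16 = -32
Determinant = -16*-16 - (-3)^2 = 247
Discriminant = (-32)^2 - 4*247 = 36.0
Eigenvalues: lambda_1 = -19.0, lambda_2 = -13.0
The function is not convex.

0


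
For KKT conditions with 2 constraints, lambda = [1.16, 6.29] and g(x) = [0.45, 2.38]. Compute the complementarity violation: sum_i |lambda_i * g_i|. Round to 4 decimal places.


KKT complementary slackness check:
lambda_1 * g_1 = 1.16 * 0.45 = 0.522
lambda_2 * g_2 = 6.29 * 2.38 = 14.9702
Total violation = 0.522 + 14.9702 = 15.4922


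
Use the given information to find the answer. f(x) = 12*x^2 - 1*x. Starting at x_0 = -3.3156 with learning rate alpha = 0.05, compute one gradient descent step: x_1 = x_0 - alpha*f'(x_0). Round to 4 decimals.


We compute the gradient at x_0 and apply the update.
f'(x) = 24*x - 1
f'(-3.3156) = 24*-3.3156 - 1 = -80.5744
x_1 = -3.3156 - 0.05*-80.5744 = 0.7131


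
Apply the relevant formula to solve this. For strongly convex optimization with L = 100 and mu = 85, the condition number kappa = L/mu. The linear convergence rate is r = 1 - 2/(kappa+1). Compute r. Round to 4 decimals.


Step 1: Compute the condition number.
kappa = L/mu = 100/85 = 1.1765
Step 2: Compute the convergence rate.
r = 1 - 2/(kappa + 1) = 1 - 2*mu/(L + mu) = (L - mu)/(L + mu) = 15/185 = 0.0811


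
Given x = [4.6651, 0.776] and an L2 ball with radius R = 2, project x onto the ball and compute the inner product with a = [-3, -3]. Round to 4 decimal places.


Step 1: Compute ||x|| (intermediates to 6 decimals).
||x|| = sqrt(4.6651^2 + 0.776^2) = 4.7292
Step 2: Project.
Since ||x|| > R, scale = R/||x|| = 2/4.7292 = 0.422905, proj(x) = scale * x
proj(x) = [1.972894, 0.328174]
Step 3: Dot product.
a^T * proj(x) = -3*1.972894 - 3*0.328174 = -6.9032


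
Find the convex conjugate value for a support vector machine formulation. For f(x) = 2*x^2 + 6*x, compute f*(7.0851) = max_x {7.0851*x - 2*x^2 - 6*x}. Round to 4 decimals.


f*(y) = sup_x {y*x - a*x^2 - b*x} = sup_x {(y-b)*x - a*x^2}
FOC: (y - b) - 2a*x = 0 => x* = (y - b)/(2a)
x* = (7.0851 - 6)/(2*2) = 0.2713
f*(7.0851) = (y-b)^2/(4a) = (7.0851 - 6)^2/(4*2)
= 1.1774/8 = 0.1472


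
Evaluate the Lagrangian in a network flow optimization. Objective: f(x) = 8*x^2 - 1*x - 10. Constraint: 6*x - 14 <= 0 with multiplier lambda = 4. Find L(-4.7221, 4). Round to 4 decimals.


Step 1: Evaluate f(x).
f(-4.7221) = 8*(-4.7221)^2 - 1*(-4.7221) - 10 = 173.1079
Step 2: Evaluate g(x).
g(-4.7221) = 6*-4.7221 - 14 = -42.3326
Step 3: Compute Lagrangian.
L = 173.1079 + 4*-42.3326 = 3.7775


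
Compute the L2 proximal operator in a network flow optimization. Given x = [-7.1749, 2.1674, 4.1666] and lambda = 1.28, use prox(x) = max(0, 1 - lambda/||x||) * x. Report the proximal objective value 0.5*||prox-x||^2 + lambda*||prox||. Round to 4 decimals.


Step 1: Compute ||x||.
||x|| = 8.5754
Step 2: Compute scaling factor.
scale = max(0, 1 - 1.28/8.5754) = 0.8507
Step 3: prox(x) = [-6.1039, 1.8439, 3.5447]
||prox(x)|| = 7.2954
Step 4: Proximal objective.
0.5*||prox-x||^2 = 0.8192
lambda*||prox|| = 9.3381
Total = 10.1573


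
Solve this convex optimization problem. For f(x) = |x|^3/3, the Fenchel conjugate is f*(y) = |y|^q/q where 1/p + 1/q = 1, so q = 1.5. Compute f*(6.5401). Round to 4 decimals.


The conjugate exponent q satisfies 1/p + 1/q = 1.
p = 3, so q = 3/(3 - 1) = 1.5
|y|^q = 6.5401^1.5 = 16.7254
f*(6.5401) = 16.7254 / 1.5 = 11.1503


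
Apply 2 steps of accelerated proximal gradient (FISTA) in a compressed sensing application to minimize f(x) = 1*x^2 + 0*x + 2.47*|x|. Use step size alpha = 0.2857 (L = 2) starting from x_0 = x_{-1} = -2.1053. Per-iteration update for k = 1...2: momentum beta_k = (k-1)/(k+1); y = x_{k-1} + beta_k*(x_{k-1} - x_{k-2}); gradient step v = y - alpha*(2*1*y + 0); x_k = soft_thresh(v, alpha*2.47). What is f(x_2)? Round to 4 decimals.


FISTA on f(x) = 1*x^2 + 0*x + 2.47*|x|
L = 2, alpha = 0.2857
Iteration 1: beta = 0.0, y = -2.1053 + 0.0*(-2.1053 + 2.1053) = -2.1053
  grad(y) = -4.2106, v = y - alpha*grad = -0.9023
  prox(v) = soft_thresh(-0.9023, 0.7057) = -0.1967
Iteration 2: beta = 0.3333, y = -0.1967 + 0.3333*(-0.1967 + 2.1053) = 0.4396
  grad(y) = 0.8791, v = y - alpha*grad = 0.1884
  prox(v) = soft_thresh(0.1884, 0.7057) = 0.0
f(x_2) = 1*0.0^2 + 0*0.0 + 2.47*|0.0| = 0.0


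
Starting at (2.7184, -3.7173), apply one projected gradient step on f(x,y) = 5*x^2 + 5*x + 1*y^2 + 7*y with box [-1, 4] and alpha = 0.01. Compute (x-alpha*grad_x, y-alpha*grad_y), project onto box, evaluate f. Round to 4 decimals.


Step 1: Compute gradient at (2.7184, -3.7173).
grad_x = 2*5*2.7184 + 5 = 32.184
grad_y = 2*1*-3.7173 + 7 = -0.4346
Step 2: Gradient step.
x_raw = 2.7184 - 0.01*32.184 = 2.3966
y_raw = -3.7173 - 0.01*-0.4346 = -3.713
Step 3: Project onto [-1, 4].
x_proj = clip(2.3966) = 2.3966
y_proj = clip(-3.713) = -1.0
Step 4: Evaluate f.
f(2.3966, -1.0) = 34.7003


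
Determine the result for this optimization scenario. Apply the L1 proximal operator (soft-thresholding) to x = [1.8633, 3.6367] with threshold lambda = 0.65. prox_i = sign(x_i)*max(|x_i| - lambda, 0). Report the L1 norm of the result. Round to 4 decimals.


Soft-thresholding with lambda = 0.65:
prox(1.8633) = sign(1.8633)*max(|1.8633| - 0.65, 0) = 1.2133
prox(3.6367) = sign(3.6367)*max(|3.6367| - 0.65, 0) = 2.9867
prox(x) = [1.2133, 2.9867]
||prox(x)||_1 = 1.2133 + 2.9867 = 4.2


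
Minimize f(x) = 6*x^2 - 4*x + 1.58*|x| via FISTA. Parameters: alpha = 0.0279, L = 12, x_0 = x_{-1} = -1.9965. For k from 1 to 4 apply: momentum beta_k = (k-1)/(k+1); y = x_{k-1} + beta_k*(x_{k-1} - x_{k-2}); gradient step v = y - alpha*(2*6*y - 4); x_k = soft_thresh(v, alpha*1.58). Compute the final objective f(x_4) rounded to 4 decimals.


FISTA on f(x) = 6*x^2 - 4*x + 1.58*|x|
L = 12, alpha = 0.0279
Iteration 1: beta = 0.0, y = -1.9965 + 0.0*(-1.9965 + 1.9965) = -1.9965
  grad(y) = -27.958, v = y - alpha*grad = -1.2165
  prox(v) = soft_thresh(-1.2165, 0.0441) = -1.1724
Iteration 2: beta = 0.3333, y = -1.1724 + 0.3333*(-1.1724 + 1.9965) = -0.8977
  grad(y) = -14.7722, v = y - alpha*grad = -0.4855
  prox(v) = soft_thresh(-0.4855, 0.0441) = -0.4415
Iteration 3: beta = 0.5, y = -0.4415 + 0.5*(-0.4415 + 1.1724) = -0.076
  grad(y) = -4.9119, v = y - alpha*grad = 0.061
  prox(v) = soft_thresh(0.061, 0.0441) = 0.017
Iteration 4: beta = 0.6, y = 0.017 + 0.6*(0.017 + 0.4415) = 0.292
  grad(y) = -0.4957, v = y - alpha*grad = 0.3059
  prox(v) = soft_thresh(0.3059, 0.0441) = 0.2618
f(x_4) = 6*0.2618^2 - 4*0.2618 + 1.58*|0.2618| = -0.2223


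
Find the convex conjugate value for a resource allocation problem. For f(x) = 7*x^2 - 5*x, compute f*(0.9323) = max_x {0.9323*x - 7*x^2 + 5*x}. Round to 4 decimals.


f*(y) = sup_x {y*x - a*x^2 - b*x} = sup_x {(y-b)*x - a*x^2}
FOC: (y - b) - 2a*x = 0 => x* = (y - b)/(2a)
x* = (0.9323 + 5)/(2*7) = 0.4237
f*(0.9323) = (y-b)^2/(4a) = (0.9323 + 5)^2/(4*7)
= 35.1922/28 = 1.2569


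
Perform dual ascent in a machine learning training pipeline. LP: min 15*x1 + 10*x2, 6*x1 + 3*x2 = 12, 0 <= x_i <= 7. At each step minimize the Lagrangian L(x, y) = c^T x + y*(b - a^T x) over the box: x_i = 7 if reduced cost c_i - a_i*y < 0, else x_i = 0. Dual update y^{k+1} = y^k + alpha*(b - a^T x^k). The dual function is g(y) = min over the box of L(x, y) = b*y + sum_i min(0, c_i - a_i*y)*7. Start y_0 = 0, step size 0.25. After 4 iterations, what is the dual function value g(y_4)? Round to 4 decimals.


Dual ascent for LP: min 15*x1 + 10*x2, 6*x1 + 3*x2 = 12, 0 <= x_i <= 7
Step 1: y^k = 0.0, reduced costs: (15.0, 10.0)
  x^k = (0.0, 0.0), subgradient = b - a^T x = 12.0
  y^{k+1} = 0.0 + 0.25*12.0 = 3.0
Step 2: y^k = 3.0, reduced costs: (-3.0, 1.0)
  x^k = (7.0, 0.0), subgradient = b - a^T x = -30.0
  y^{k+1} = 3.0 + 0.25*-30.0 = -4.5
Step 3: y^k = -4.5, reduced costs: (42.0, 23.5)
  x^k = (0.0, 0.0), subgradient = b - a^T x = 12.0
  y^{k+1} = -4.5 + 0.25*12.0 = -1.5
Step 4: y^k = -1.5, reduced costs: (24.0, 14.5)
  x^k = (0.0, 0.0), subgradient = b - a^T x = 12.0
  y^{k+1} = -1.5 + 0.25*12.0 = 1.5
Dual objective at y_4 = 1.5: reduced costs (6.0, 5.5), box minimizer x = (0.0, 0.0)
g(y_4) = b*y + (c1 - a1*y)*x1 + (c2 - a2*y)*x2 = 12*1.5 + 6.0*0.0 + 5.5*0.0 = 18.0 + 0.0 + 0.0 = 18.0


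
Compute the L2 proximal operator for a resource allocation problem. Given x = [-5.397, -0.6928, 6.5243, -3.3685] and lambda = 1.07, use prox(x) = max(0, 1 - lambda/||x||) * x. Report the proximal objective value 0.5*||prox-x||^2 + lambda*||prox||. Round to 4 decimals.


Step 1: Compute ||x||.
||x|| = 9.139
Step 2: Compute scaling factor.
scale = max(0, 1 - 1.07/9.139) = 0.8829
Step 3: prox(x) = [-4.7651, -0.6117, 5.7604, -2.9741]
||prox(x)|| = 8.069
Step 4: Proximal objective.
0.5*||prox-x||^2 = 0.5725
lambda*||prox|| = 8.6338
Total = 9.2063


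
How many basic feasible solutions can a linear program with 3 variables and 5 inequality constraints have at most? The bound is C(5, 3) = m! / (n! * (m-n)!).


Each vertex corresponds to some choice of n active constraints out of m, so the number of vertices is at most C(m, n) = m! / (n!(m-n)!).
m = 5, n = 3
Numerator: 5 * 4 * 3
Denominator: 3! = 6
C(5, 3) = 10


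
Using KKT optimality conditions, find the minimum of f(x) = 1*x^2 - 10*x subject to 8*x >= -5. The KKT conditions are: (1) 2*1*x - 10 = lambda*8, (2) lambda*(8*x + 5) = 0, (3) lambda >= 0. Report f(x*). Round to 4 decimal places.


Step 1: Try lambda = 0 (constraint inactive).
Stationarity: 2*1*x - 10 = 0
x* = 10/(2*1) = 5.0
Check constraint: 8*5.0 = 40.0 >= -5 -- satisfied.
Step 2: Compute optimal value.
f(x*) = 1*5.0^2 - 10*5.0 = -25.0


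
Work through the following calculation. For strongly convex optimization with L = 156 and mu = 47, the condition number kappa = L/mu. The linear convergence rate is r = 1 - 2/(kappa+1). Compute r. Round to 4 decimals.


Step 1: Compute the condition number.
kappa = L/mu = 156/47 = 3.3191
Step 2: Compute the convergence rate.
r = 1 - 2/(kappa + 1) = 1 - 2*mu/(L + mu) = (L - mu)/(L + mu) = 109/203 = 0.5369


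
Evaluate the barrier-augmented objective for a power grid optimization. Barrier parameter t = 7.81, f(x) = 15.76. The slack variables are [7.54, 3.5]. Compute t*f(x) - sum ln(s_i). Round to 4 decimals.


Step 1: Compute log-barrier.
ln values: [2.0202, 1.2528]
phi = -(2.0202 + 1.2528) = -3.273
Step 2: Compute augmented objective.
t*f(x) = 7.81*15.76 = 123.0856
Total = 123.0856 - 3.273 = 119.8126


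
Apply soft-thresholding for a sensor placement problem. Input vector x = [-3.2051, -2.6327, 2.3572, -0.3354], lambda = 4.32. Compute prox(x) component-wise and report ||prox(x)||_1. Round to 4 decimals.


Soft-thresholding with lambda = 4.32:
prox(-3.2051) = sign(-3.2051)*max(|-3.2051| - 4.32, 0) = 0.0
prox(-2.6327) = sign(-2.6327)*max(|-2.6327| - 4.32, 0) = 0.0
prox(2.3572) = sign(2.3572)*max(|2.3572| - 4.32, 0) = 0.0
prox(-0.3354) = sign(-0.3354)*max(|-0.3354| - 4.32, 0) = 0.0
prox(x) = [0.0, 0.0, 0.0, 0.0]
||prox(x)||_1 = 0.0 + 0.0 + 0.0 + 0.0 = 0.0


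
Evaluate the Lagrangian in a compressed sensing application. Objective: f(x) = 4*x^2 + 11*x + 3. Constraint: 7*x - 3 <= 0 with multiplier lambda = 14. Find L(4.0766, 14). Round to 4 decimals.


Step 1: Evaluate f(x).
f(4.0766) = 4*4.0766^2 + 11*4.0766 + 3 = 114.3173
Step 2: Evaluate g(x).
g(4.0766) = 7*4.0766 - 3 = 25.5362
Step 3: Compute Lagrangian.
L = 114.3173 + 14*25.5362 = 471.8241


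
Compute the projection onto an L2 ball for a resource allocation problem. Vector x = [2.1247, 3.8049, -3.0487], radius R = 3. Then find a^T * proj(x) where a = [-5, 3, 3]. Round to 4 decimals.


Step 1: Compute ||x|| (intermediates to 6 decimals).
||x|| = sqrt(2.1247^2 + 3.8049^2 + (-3.0487)^2) = 5.318476
Step 2: Project.
Since ||x|| > R, scale = R/||x|| = 3/5.318476 = 0.564071, proj(x) = scale * x
proj(x) = [1.198482, 2.146234, -1.719683]
Step 3: Dot product.
a^T * proj(x) = -5*1.198482 + 3*2.146234 + 3*(-1.719683) = -4.7128


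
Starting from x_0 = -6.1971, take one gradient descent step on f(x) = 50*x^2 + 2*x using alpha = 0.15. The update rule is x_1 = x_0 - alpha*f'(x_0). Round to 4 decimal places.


We compute the gradient at x_0 and apply the update.
f'(x) = 100*x + 2
f'(-6.1971) = 100*-6.1971 + 2 = -617.71
x_1 = -6.1971 - 0.15*-617.71 = 86.4594


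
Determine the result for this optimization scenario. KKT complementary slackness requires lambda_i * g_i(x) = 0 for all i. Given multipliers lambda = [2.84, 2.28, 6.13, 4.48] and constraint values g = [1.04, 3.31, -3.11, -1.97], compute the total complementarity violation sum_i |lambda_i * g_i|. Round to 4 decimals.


KKT complementary slackness check:
lambda_1 * g_1 = 2.84 * 1.04 = 2.9536
lambda_2 * g_2 = 2.28 * 3.31 = 7.5468
lambda_3 * g_3 = 6.13 * -3.11 = -19.0643
lambda_4 * g_4 = 4.48 * -1.97 = -8.8256
Total violation = 2.9536 + 7.5468 + 19.0643 + 8.8256 = 38.3903


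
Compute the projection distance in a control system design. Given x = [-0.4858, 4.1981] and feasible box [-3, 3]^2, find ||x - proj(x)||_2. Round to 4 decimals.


Project each component onto [-3, 3].
clip(-0.4858) = -0.4858, clip(4.1981) = 3.0
Projection = [-0.4858, 3.0]
Squared diffs: [0.0, 1.4354]
Distance = sqrt(1.4354) = 1.1981


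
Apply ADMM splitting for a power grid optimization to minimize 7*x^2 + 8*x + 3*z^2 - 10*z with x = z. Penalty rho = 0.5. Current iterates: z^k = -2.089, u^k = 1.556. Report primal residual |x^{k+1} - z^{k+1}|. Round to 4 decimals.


ADMM iteration with rho = 0.5, z^k = -2.089, u^k = 1.556
Step 1: x-update.
Minimize 7*x^2 + 8*x + (0.5/2)*(x + 2.089 + 1.556)^2
FOC: (2*7 + 0.5)*x = -8 + 0.5*(-2.089 - 1.556)
x^{k+1} = -0.6774
Step 2: z-update.
Minimize 3*z^2 - 10*z + (0.5/2)*(-0.6774 - z + 1.556)^2
FOC: (2*3 + 0.5)*z = 10 + 0.5*(-0.6774 + 1.556)
z^{k+1} = 1.606
Step 3: u-update.
u^{k+1} = 1.556 - 0.6774 - 1.606 = -0.7275
Step 4: Primal residual = |-0.6774 - 1.606| = 2.2835


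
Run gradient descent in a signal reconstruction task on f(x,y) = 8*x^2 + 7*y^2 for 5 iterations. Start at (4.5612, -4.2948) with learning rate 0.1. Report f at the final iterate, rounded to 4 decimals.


Gradient descent on f(x,y) = 8*x^2 + 7*y^2.
Starting point: (4.5612, -4.2948), alpha = 0.1
Step 1: grad_x = 2*8*4.5612 = 72.9792, grad_y = 2*7*-4.2948 = -60.1272
  x_1 = 4.5612 - 0.1*72.9792 = -2.7367
  y_1 = -4.2948 - 0.1*-60.1272 = 1.7179
Step 2: grad_x = 2*8*-2.7367 = -43.7875, grad_y = 2*7*1.7179 = 24.0509
  x_2 = -2.7367 - 0.1*-43.7875 = 1.642
  y_2 = 1.7179 - 0.1*24.0509 = -0.6872
Step 3: grad_x = 2*8*1.642 = 26.2725, grad_y = 2*7*-0.6872 = -9.6204
  x_3 = 1.642 - 0.1*26.2725 = -0.9852
  y_3 = -0.6872 - 0.1*-9.6204 = 0.2749
Step 4: grad_x = 2*8*-0.9852 = -15.7635, grad_y = 2*7*0.2749 = 3.8481
  x_4 = -0.9852 - 0.1*-15.7635 = 0.5911
  y_4 = 0.2749 - 0.1*3.8481 = -0.1099
Step 5: grad_x = 2*8*0.5911 = 9.4581, grad_y = 2*7*-0.1099 = -1.5393
  x_5 = 0.5911 - 0.1*9.4581 = -0.3547
  y_5 = -0.1099 - 0.1*-1.5393 = 0.044
f(-0.3547, 0.044) = 8*(-0.3547)^2 + 7*0.044^2 = 1.0199


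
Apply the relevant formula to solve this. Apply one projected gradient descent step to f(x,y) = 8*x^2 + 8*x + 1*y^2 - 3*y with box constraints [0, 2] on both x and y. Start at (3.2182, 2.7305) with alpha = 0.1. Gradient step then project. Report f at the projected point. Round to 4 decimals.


Step 1: Compute gradient at (3.2182, 2.7305).
grad_x = 2*8*3.2182 + 8 = 59.4912
grad_y = 2*1*2.7305 - 3 = 2.461
Step 2: Gradient step.
x_raw = 3.2182 - 0.1*59.4912 = -2.7309
y_raw = 2.7305 - 0.1*2.461 = 2.4844
Step 3: Project onto [0, 2].
x_proj = clip(-2.7309) = 0.0
y_proj = clip(2.4844) = 2.0
Step 4: Evaluate f.
f(0.0, 2.0) = -2.0


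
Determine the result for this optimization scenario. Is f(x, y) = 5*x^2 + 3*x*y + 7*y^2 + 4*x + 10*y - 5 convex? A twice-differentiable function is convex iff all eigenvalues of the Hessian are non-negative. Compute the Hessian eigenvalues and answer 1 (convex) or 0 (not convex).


The Hessian of f(x,y) = 5*x^2 + 3*x*y + 7*y^2 + 4*x + 10*y - 5 is:
H = [[10, 3], [3, 14]]
Trace = 10 + 14 = 24
Determinant = 10*14 - (3)^2 = 131
Discriminant = (24)^2 - 4*131 = 52.0
Eigenvalues: lambda_1 = 8.3944, lambda_2 = 15.6056
The function is convex.

1


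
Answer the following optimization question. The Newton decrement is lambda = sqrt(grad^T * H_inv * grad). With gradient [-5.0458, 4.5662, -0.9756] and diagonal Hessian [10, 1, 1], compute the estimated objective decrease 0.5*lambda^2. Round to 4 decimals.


Step 1: H is diagonal, so H^(-1) * g = [-0.5046, 4.5662, -0.9756].
Step 2: g^T H^(-1) g = sum_i g_i^2 / H_ii
  = (-5.0458)^2/10 + (4.5662)^2/1 + (-0.9756)^2/1
  = 2.546 + 20.8502 + 0.9518 = 24.348
Step 3: Objective decrease = 0.5 * g^T H^(-1) g = 12.174


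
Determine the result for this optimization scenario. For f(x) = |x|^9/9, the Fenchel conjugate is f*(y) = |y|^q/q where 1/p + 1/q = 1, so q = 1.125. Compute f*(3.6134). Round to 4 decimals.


The conjugate exponent q satisfies 1/p + 1/q = 1.
p = 9, so q = 9/(9 - 1) = 1.125
|y|^q = 3.6134^1.125 = 4.2428
f*(3.6134) = 4.2428 / 1.125 = 3.7714


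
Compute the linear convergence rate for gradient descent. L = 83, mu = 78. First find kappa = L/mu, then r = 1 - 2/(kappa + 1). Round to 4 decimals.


Step 1: Compute the condition number.
kappa = L/mu = 83/78 = 1.0641
Step 2: Compute the convergence rate.
r = 1 - 2/(kappa + 1) = 1 - 2*mu/(L + mu) = (L - mu)/(L + mu) = 5/161 = 0.0311


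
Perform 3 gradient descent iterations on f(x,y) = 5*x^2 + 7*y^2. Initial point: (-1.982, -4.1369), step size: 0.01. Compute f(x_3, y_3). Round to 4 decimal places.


Gradient descent on f(x,y) = 5*x^2 + 7*y^2.
Starting point: (-1.982, -4.1369), alpha = 0.01
Step 1: grad_x = 2*5*-1.982 = -19.82, grad_y = 2*7*-4.1369 = -57.9166
  x_1 = -1.982 - 0.01*-19.82 = -1.7838
  y_1 = -4.1369 - 0.01*-57.9166 = -3.5577
Step 2: grad_x = 2*5*-1.7838 = -17.838, grad_y = 2*7*-3.5577 = -49.8083
  x_2 = -1.7838 - 0.01*-17.838 = -1.6054
  y_2 = -3.5577 - 0.01*-49.8083 = -3.0597
Step 3: grad_x = 2*5*-1.6054 = -16.0542, grad_y = 2*7*-3.0597 = -42.8351
  x_3 = -1.6054 - 0.01*-16.0542 = -1.4449
  y_3 = -3.0597 - 0.01*-42.8351 = -2.6313
f(-1.4449, -2.6313) = 5*(-1.4449)^2 + 7*(-2.6313)^2 = 58.9045


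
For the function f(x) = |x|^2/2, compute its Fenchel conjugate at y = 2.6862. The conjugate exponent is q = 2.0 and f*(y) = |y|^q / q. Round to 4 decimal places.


The conjugate exponent q satisfies 1/p + 1/q = 1.
p = 2, so q = 2/(2 - 1) = 2.0
|y|^q = 2.6862^2.0 = 7.2157
f*(2.6862) = 7.2157 / 2.0 = 3.6078


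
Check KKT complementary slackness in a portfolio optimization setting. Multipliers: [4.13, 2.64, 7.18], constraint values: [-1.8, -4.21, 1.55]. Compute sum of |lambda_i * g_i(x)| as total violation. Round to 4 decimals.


KKT complementary slackness check:
lambda_1 * g_1 = 4.13 * -1.8 = -7.434
lambda_2 * g_2 = 2.64 * -4.21 = -11.1144
lambda_3 * g_3 = 7.18 * 1.55 = 11.129
Total violation = 7.434 + 11.1144 + 11.129 = 29.6774


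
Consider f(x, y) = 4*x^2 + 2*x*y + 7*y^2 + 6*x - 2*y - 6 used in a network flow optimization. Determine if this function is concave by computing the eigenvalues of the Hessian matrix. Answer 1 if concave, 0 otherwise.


The Hessian of f(x,y) = 4*x^2 + 2*x*y + 7*y^2 + 6*x - 2*y - 6 is:
H = [[8, 2], [2, 14]]
Trace = 8 + 14 = 22
Determinant = 8*14 - (2)^2 = 108
Discriminant = (22)^2 - 4*108 = 52.0
Eigenvalues: lambda_1 = 7.3944, lambda_2 = 14.6056
The function is not concave.

0


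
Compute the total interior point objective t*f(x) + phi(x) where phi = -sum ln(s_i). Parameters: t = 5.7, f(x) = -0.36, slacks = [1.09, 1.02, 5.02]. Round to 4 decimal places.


Step 1: Compute log-barrier.
ln values: [0.0862, 0.0198, 1.6134]
phi = -(0.0862 + 0.0198 + 1.6134) = -1.7194
Step 2: Compute augmented objective.
t*f(x) = 5.7*-0.36 = -2.052
Total = -2.052 - 1.7194 = -3.7714


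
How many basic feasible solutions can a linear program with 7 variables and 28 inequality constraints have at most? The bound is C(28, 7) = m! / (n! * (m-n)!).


Each vertex corresponds to some choice of n active constraints out of m, so the number of vertices is at most C(m, n) = m! / (n!(m-n)!).
m = 28, n = 7
Numerator: 28 * 27 * 26 * 25 * 24 * 23 * 22
Denominator: 7! = 5040
C(28, 7) = 1184040


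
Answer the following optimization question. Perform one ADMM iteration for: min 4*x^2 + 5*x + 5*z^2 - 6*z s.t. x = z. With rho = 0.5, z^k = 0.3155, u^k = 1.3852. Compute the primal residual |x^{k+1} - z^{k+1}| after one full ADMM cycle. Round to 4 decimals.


ADMM iteration with rho = 0.5, z^k = 0.3155, u^k = 1.3852
Step 1: x-update.
Minimize 4*x^2 + 5*x + (0.5/2)*(x - 0.3155 + 1.3852)^2
FOC: (2*4 + 0.5)*x = -5 + 0.5*(0.3155 - 1.3852)
x^{k+1} = -0.6512
Step 2: z-update.
Minimize 5*z^2 - 6*z + (0.5/2)*(-0.6512 - z + 1.3852)^2
FOC: (2*5 + 0.5)*z = 6 + 0.5*(-0.6512 + 1.3852)
z^{k+1} = 0.6064
Step 3: u-update.
u^{k+1} = 1.3852 - 0.6512 - 0.6064 = 0.1277
Step 4: Primal residual = |-0.6512 - 0.6064| = 1.2575


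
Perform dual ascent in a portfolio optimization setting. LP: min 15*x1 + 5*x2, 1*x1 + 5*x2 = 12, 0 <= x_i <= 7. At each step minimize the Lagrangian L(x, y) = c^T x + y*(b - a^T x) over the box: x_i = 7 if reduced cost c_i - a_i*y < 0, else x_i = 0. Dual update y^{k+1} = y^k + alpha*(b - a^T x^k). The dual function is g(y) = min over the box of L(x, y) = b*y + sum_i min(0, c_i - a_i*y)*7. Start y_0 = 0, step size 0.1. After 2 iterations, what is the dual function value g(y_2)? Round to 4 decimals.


Dual ascent for LP: min 15*x1 + 5*x2, 1*x1 + 5*x2 = 12, 0 <= x_i <= 7
Step 1: y^k = 0.0, reduced costs: (15.0, 5.0)
  x^k = (0.0, 0.0), subgradient = b - a^T x = 12.0
  y^{k+1} = 0.0 + 0.1*12.0 = 1.2
Step 2: y^k = 1.2, reduced costs: (13.8, -1.0)
  x^k = (0.0, 7.0), subgradient = b - a^T x = -23.0
  y^{k+1} = 1.2 + 0.1*-23.0 = -1.1
Dual objective at y_2 = -1.1: reduced costs (16.1, 10.5), box minimizer x = (0.0, 0.0)
g(y_2) = b*y + (c1 - a1*y)*x1 + (c2 - a2*y)*x2 = 12*(-1.1) + 16.1*0.0 + 10.5*0.0 = -13.2 + 0.0 + 0.0 = -13.2


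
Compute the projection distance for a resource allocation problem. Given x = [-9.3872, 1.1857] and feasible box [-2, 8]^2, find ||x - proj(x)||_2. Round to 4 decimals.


Project each component onto [-2, 8].
clip(-9.3872) = -2.0, clip(1.1857) = 1.1857
Projection = [-2.0, 1.1857]
Squared diffs: [54.5707, 0.0]
Distance = sqrt(54.5707) = 7.3872


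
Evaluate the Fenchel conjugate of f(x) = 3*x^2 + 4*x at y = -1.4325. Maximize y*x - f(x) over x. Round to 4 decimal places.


f*(y) = sup_x {y*x - a*x^2 - b*x} = sup_x {(y-b)*x - a*x^2}
FOC: (y - b) - 2a*x = 0 => x* = (y - b)/(2a)
x* = (-1.4325 - 4)/(2*3) = -0.9054
f*(-1.4325) = (y-b)^2/(4a) = (-1.4325 - 4)^2/(4*3)
= 29.5121/12 = 2.4593


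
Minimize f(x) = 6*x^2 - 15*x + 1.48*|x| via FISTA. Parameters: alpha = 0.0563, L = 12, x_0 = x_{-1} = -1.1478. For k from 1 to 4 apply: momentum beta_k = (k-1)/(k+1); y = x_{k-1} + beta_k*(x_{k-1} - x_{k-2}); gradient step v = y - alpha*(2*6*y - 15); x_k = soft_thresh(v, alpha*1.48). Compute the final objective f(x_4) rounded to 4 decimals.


FISTA on f(x) = 6*x^2 - 15*x + 1.48*|x|
L = 12, alpha = 0.0563
Iteration 1: beta = 0.0, y = -1.1478 + 0.0*(-1.1478 + 1.1478) = -1.1478
  grad(y) = -28.7736, v = y - alpha*grad = 0.4722
  prox(v) = soft_thresh(0.4722, 0.0833) = 0.3888
Iteration 2: beta = 0.3333, y = 0.3888 + 0.3333*(0.3888 + 1.1478) = 0.901
  grad(y) = -4.1875, v = y - alpha*grad = 1.1368
  prox(v) = soft_thresh(1.1368, 0.0833) = 1.0535
Iteration 3: beta = 0.5, y = 1.0535 + 0.5*(1.0535 - 0.3888) = 1.3858
  grad(y) = 1.6295, v = y - alpha*grad = 1.2941
  prox(v) = soft_thresh(1.2941, 0.0833) = 1.2107
Iteration 4: beta = 0.6, y = 1.2107 + 0.6*(1.2107 - 1.0535) = 1.3051
  grad(y) = 0.661, v = y - alpha*grad = 1.2679
  prox(v) = soft_thresh(1.2679, 0.0833) = 1.1845
f(x_4) = 6*1.1845^2 - 15*1.1845 + 1.48*|1.1845| = -7.5962


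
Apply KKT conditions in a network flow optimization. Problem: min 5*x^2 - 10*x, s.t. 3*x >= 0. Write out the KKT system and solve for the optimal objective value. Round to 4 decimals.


Step 1: Try lambda = 0 (constraint inactive).
Stationarity: 2*5*x - 10 = 0
x* = 10/(2*5) = 1.0
Check constraint: 3*1.0 = 3.0 >= 0 -- satisfied.
Step 2: Compute optimal value.
f(x*) = 5*1.0^2 - 10*1.0 = -5.0


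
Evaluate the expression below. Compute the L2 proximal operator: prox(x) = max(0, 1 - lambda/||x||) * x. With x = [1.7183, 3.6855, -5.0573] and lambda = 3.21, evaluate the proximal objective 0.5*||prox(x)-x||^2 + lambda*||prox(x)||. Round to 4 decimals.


Step 1: Compute ||x||.
||x|| = 6.4894
Step 2: Compute scaling factor.
scale = max(0, 1 - 3.21/6.4894) = 0.5053
Step 3: prox(x) = [0.8683, 1.8624, -2.5557]
||prox(x)|| = 3.2794
Step 4: Proximal objective.
0.5*||prox-x||^2 = 5.1521
lambda*||prox|| = 10.5269
Total = 15.6788


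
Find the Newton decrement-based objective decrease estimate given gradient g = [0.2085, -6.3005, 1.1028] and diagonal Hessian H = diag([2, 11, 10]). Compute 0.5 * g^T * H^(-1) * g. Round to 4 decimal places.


Step 1: H is diagonal, so H^(-1) * g = [0.1043, -0.5728, 0.1103].
Step 2: g^T H^(-1) g = sum_i g_i^2 / H_ii
  = (0.2085)^2/2 + (-6.3005)^2/11 + (1.1028)^2/10
  = 0.0217 + 3.6088 + 0.1216 = 3.7521
Step 3: Objective decrease = 0.5 * g^T H^(-1) g = 1.8761


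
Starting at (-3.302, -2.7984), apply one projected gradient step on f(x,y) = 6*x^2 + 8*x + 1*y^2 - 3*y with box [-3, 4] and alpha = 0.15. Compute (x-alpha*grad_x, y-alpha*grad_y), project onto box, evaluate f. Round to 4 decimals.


Step 1: Compute gradient at (-3.302, -2.7984).
grad_x = 2*6*-3.302 + 8 = -31.624
grad_y = 2*1*-2.7984 - 3 = -8.5968
Step 2: Gradient step.
x_raw = -3.302 - 0.15*-31.624 = 1.4416
y_raw = -2.7984 - 0.15*-8.5968 = -1.5089
Step 3: Project onto [-3, 4].
x_proj = clip(1.4416) = 1.4416
y_proj = clip(-1.5089) = -1.5089
Step 4: Evaluate f.
f(1.4416, -1.5089) = 30.8054


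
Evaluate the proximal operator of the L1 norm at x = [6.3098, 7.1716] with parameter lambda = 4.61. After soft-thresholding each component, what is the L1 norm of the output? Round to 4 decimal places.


Soft-thresholding with lambda = 4.61:
prox(6.3098) = sign(6.3098)*max(|6.3098| - 4.61, 0) = 1.6998
prox(7.1716) = sign(7.1716)*max(|7.1716| - 4.61, 0) = 2.5616
prox(x) = [1.6998, 2.5616]
||prox(x)||_1 = 1.6998 + 2.5616 = 4.2614


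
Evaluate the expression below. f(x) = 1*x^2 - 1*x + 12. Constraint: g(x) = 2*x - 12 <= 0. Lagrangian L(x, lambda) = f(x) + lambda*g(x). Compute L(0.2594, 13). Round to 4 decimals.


Step 1: Evaluate f(x).
f(0.2594) = 1*0.2594^2 - 1*0.2594 + 12 = 11.8079
Step 2: Evaluate g(x).
g(0.2594) = 2*0.2594 - 12 = -11.4812
Step 3: Compute Lagrangian.
L = 11.8079 + 13*-11.4812 = -137.4477


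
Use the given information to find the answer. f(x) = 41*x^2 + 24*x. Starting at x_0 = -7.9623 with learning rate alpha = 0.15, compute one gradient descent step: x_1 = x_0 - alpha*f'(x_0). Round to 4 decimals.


We compute the gradient at x_0 and apply the update.
f'(x) = 82*x + 24
f'(-7.9623) = 82*-7.9623 + 24 = -628.9086
x_1 = -7.9623 - 0.15*-628.9086 = 86.374


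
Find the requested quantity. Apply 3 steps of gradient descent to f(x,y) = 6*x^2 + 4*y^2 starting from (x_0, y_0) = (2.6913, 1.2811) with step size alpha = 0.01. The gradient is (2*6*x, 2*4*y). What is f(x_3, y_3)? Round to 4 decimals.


Gradient descent on f(x,y) = 6*x^2 + 4*y^2.
Starting point: (2.6913, 1.2811), alpha = 0.01
Step 1: grad_x = 2*6*2.6913 = 32.2956, grad_y = 2*4*1.2811 = 10.2488
  x_1 = 2.6913 - 0.01*32.2956 = 2.3683
  y_1 = 1.2811 - 0.01*10.2488 = 1.1786
Step 2: grad_x = 2*6*2.3683 = 28.4201, grad_y = 2*4*1.1786 = 9.4289
  x_2 = 2.3683 - 0.01*28.4201 = 2.0841
  y_2 = 1.1786 - 0.01*9.4289 = 1.0843
Step 3: grad_x = 2*6*2.0841 = 25.0097, grad_y = 2*4*1.0843 = 8.6746
  x_3 = 2.0841 - 0.01*25.0097 = 1.834
  y_3 = 1.0843 - 0.01*8.6746 = 0.9976
f(1.834, 0.9976) = 6*1.834^2 + 4*0.9976^2 = 24.163


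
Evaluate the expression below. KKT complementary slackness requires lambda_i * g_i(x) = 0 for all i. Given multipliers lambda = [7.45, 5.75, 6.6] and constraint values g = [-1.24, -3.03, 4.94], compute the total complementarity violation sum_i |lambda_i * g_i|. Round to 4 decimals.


KKT complementary slackness check:
lambda_1 * g_1 = 7.45 * -1.24 = -9.238
lambda_2 * g_2 = 5.75 * -3.03 = -17.4225
lambda_3 * g_3 = 6.6 * 4.94 = 32.604
Total violation = 9.238 + 17.4225 + 32.604 = 59.2645


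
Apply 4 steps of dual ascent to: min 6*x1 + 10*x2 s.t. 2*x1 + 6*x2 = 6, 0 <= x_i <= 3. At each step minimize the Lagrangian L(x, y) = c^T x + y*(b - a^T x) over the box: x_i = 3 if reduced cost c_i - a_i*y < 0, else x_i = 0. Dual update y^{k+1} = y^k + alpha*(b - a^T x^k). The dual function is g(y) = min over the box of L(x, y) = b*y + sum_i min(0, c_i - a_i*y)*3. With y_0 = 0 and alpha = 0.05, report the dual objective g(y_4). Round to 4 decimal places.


Dual ascent for LP: min 6*x1 + 10*x2, 2*x1 + 6*x2 = 6, 0 <= x_i <= 3
Step 1: y^k = 0.0, reduced costs: (6.0, 10.0)
  x^k = (0.0, 0.0), subgradient = b - a^T x = 6.0
  y^{k+1} = 0.0 + 0.05*6.0 = 0.3
Step 2: y^k = 0.3, reduced costs: (5.4, 8.2)
  x^k = (0.0, 0.0), subgradient = b - a^T x = 6.0
  y^{k+1} = 0.3 + 0.05*6.0 = 0.6
Step 3: y^k = 0.6, reduced costs: (4.8, 6.4)
  x^k = (0.0, 0.0), subgradient = b - a^T x = 6.0
  y^{k+1} = 0.6 + 0.05*6.0 = 0.9
Step 4: y^k = 0.9, reduced costs: (4.2, 4.6)
  x^k = (0.0, 0.0), subgradient = b - a^T x = 6.0
  y^{k+1} = 0.9 + 0.05*6.0 = 1.2
Dual objective at y_4 = 1.2: reduced costs (3.6, 2.8), box minimizer x = (0.0, 0.0)
g(y_4) = b*y + (c1 - a1*y)*x1 + (c2 - a2*y)*x2 = 6*1.2 + 3.6*0.0 + 2.8*0.0 = 7.2 + 0.0 + 0.0 = 7.2


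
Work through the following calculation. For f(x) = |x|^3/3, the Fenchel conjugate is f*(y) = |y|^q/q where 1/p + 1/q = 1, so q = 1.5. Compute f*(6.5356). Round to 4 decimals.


The conjugate exponent q satisfies 1/p + 1/q = 1.
p = 3, so q = 3/(3 - 1) = 1.5
|y|^q = 6.5356^1.5 = 16.7081
f*(6.5356) = 16.7081 / 1.5 = 11.1388


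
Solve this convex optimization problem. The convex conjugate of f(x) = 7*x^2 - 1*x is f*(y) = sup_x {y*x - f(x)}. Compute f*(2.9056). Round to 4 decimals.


f*(y) = sup_x {y*x - a*x^2 - b*x} = sup_x {(y-b)*x - a*x^2}
FOC: (y - b) - 2a*x = 0 => x* = (y - b)/(2a)
x* = (2.9056 + 1)/(2*7) = 0.279
f*(2.9056) = (y-b)^2/(4a) = (2.9056 + 1)^2/(4*7)
= 15.2537/28 = 0.5448


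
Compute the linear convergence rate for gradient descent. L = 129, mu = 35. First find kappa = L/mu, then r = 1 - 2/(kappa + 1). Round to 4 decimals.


Step 1: Compute the condition number.
kappa = L/mu = 129/35 = 3.6857
Step 2: Compute the convergence rate.
r = 1 - 2/(kappa + 1) = 1 - 2*mu/(L + mu) = (L - mu)/(L + mu) = 94/164 = 0.5732


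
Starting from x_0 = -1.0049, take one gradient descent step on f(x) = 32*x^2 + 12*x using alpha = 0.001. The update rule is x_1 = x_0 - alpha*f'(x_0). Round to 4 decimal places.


We compute the gradient at x_0 and apply the update.
f'(x) = 64*x + 12
f'(-1.0049) = 64*-1.0049 + 12 = -52.3136
x_1 = -1.0049 - 0.001*-52.3136 = -0.9526


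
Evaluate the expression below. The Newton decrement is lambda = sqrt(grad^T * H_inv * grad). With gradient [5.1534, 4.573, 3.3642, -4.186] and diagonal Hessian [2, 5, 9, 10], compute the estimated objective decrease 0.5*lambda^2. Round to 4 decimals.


Step 1: H is diagonal, so H^(-1) * g = [2.5767, 0.9146, 0.3738, -0.4186].
Step 2: g^T H^(-1) g = sum_i g_i^2 / H_ii
  = (5.1534)^2/2 + (4.573)^2/5 + (3.3642)^2/9 + (-4.186)^2/10
  = 13.2788 + 4.1825 + 1.2575 + 1.7523 = 20.471
Step 3: Objective decrease = 0.5 * g^T H^(-1) g = 10.2355


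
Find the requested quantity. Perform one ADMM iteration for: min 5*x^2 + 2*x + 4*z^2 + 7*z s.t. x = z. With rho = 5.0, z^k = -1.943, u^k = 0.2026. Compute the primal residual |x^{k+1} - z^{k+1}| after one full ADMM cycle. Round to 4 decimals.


ADMM iteration with rho = 5.0, z^k = -1.943, u^k = 0.2026
Step 1: x-update.
Minimize 5*x^2 + 2*x + (5.0/2)*(x + 1.943 + 0.2026)^2
FOC: (2*5 + 5.0)*x = -2 + 5.0*(-1.943 - 0.2026)
x^{k+1} = -0.8485
Step 2: z-update.
Minimize 4*z^2 + 7*z + (5.0/2)*(-0.8485 - z + 0.2026)^2
FOC: (2*4 + 5.0)*z = -7 + 5.0*(-0.8485 + 0.2026)
z^{k+1} = -0.7869
Step 3: u-update.
u^{k+1} = 0.2026 - 0.8485 + 0.7869 = 0.141
Step 4: Primal residual = |-0.8485 + 0.7869| = 0.0616


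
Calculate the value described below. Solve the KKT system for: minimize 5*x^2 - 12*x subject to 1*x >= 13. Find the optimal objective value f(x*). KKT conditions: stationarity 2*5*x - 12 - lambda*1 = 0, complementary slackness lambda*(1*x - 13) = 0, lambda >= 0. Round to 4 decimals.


Step 1: Try lambda = 0 (constraint inactive).
x_unc = 12/(2*5) = 1.2
Check: 1*1.2 = 1.2 < 13 -- violated!
Step 2: Constraint must be active: 1*x = 13
x* = 13/1 = 13.0
lambda = (2*5*13.0 - 12)/1 = 118.0
Step 3: Compute optimal value.
f(x*) = 5*13.0^2 - 12*13.0 = 689.0


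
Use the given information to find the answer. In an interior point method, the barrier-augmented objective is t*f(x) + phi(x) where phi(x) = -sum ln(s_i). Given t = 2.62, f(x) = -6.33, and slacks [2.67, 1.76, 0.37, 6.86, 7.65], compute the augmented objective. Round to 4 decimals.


Step 1: Compute log-barrier.
ln values: [0.9821, 0.5653, -0.9943, 1.9257, 2.0347]
phi = -(0.9821 + 0.5653 - 0.9943 + 1.9257 + 2.0347) = -4.5136
Step 2: Compute augmented objective.
t*f(x) = 2.62*-6.33 = -16.5846
Total = -16.5846 - 4.5136 = -21.0982


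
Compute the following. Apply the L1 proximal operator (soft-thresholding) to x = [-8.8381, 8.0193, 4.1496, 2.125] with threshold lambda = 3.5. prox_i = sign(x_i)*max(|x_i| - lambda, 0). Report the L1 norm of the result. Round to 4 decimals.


Soft-thresholding with lambda = 3.5:
prox(-8.8381) = sign(-8.8381)*max(|-8.8381| - 3.5, 0) = -5.3381
prox(8.0193) = sign(8.0193)*max(|8.0193| - 3.5, 0) = 4.5193
prox(4.1496) = sign(4.1496)*max(|4.1496| - 3.5, 0) = 0.6496
prox(2.125) = sign(2.125)*max(|2.125| - 3.5, 0) = 0.0
prox(x) = [-5.3381, 4.5193, 0.6496, 0.0]
||prox(x)||_1 = 5.3381 + 4.5193 + 0.6496 + 0.0 = 10.507


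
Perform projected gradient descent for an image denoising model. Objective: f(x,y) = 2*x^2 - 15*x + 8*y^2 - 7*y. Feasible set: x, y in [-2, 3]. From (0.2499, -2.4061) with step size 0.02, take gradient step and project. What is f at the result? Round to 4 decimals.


Step 1: Compute gradient at (0.2499, -2.4061).
grad_x = 2*2*0.2499 - 15 = -14.0004
grad_y = 2*8*-2.4061 - 7 = -45.4976
Step 2: Gradient step.
x_raw = 0.2499 - 0.02*-14.0004 = 0.5299
y_raw = -2.4061 - 0.02*-45.4976 = -1.4961
Step 3: Project onto [-2, 3].
x_proj = clip(0.5299) = 0.5299
y_proj = clip(-1.4961) = -1.4961
Step 4: Evaluate f.
f(0.5299, -1.4961) = 20.9937


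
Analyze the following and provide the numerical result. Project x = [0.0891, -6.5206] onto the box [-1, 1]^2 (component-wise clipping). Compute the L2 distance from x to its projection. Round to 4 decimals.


Project each component onto [-1, 1].
clip(0.0891) = 0.0891, clip(-6.5206) = -1.0
Projection = [0.0891, -1.0]
Squared diffs: [0.0, 30.477]
Distance = sqrt(30.477) = 5.5206


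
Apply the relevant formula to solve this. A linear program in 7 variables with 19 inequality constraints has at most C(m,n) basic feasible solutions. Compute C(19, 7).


Each vertex corresponds to some choice of n active constraints out of m, so the number of vertices is at most C(m, n) = m! / (n!(m-n)!).
m = 19, n = 7
Numerator: 19 * 18 * 17 * 16 * 15 * 14 * 13
Denominator: 7! = 5040
C(19, 7) = 50388


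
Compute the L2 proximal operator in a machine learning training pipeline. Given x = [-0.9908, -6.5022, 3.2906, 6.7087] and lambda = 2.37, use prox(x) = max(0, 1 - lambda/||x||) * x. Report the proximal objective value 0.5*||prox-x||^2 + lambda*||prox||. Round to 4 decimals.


Step 1: Compute ||x||.
||x|| = 9.9546
Step 2: Compute scaling factor.
scale = max(0, 1 - 2.37/9.9546) = 0.7619
Step 3: prox(x) = [-0.7549, -4.9542, 2.5072, 5.1115]
||prox(x)|| = 7.5846
Step 4: Proximal objective.
0.5*||prox-x||^2 = 2.8085
lambda*||prox|| = 17.9755
Total = 20.7841
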